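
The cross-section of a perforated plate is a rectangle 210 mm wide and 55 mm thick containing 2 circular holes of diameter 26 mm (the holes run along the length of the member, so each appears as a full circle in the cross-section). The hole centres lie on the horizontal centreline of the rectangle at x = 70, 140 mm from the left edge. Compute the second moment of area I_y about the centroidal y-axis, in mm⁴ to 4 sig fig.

Treat the section as a set of non-overlapping primitives; coordinates are from the bounding-box lower-left.
Plate: 210 × 55, A = 11 550 mm², x = 105 mm, Ī = 42 446 250 mm⁴.
Hole 1 (subtracted): ⌀26, A = 530.929 mm², x = 70 mm, Ī = 22431.8 mm⁴.
Hole 2 (subtracted): ⌀26, A = 530.929 mm², x = 140 mm, Ī = 22431.8 mm⁴.
By symmetry the centroid is at mid-width, x̄ = 105 mm.
Transfer each piece to the centroidal y-axis using Ī + A·d² with d = x − 105:
  plate: d = 0 mm → contributes +42 446 250 mm⁴
  hole 1: d = -35 mm → contributes −672 820 mm⁴
  hole 2: d = 35 mm → contributes −672 820 mm⁴
Total I = 41 100 610 mm⁴.

I_y ≈ 4.110 × 10⁷ mm⁴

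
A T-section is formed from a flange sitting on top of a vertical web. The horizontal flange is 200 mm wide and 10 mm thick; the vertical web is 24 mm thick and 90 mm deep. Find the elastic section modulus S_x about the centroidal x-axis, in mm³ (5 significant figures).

S_x ≈ 5.8965 × 10⁴ mm³

Break the section into simple shapes (no overlaps), measuring from the bottom-left corner of the bounding box.
Flange: 200 × 10, A = 2 000 mm², y = 95 mm, Ī = 16666.67 mm⁴.
Web: 24 × 90, A = 2 160 mm², y = 45 mm, Ī = 1 458 000 mm⁴.
Centroid: ȳ = ΣA·y / ΣA = 69.03846 mm.
Transfer each piece to the centroidal x-axis using Ī + A·d² with d = y − 69.03846:
  flange: d = 25.96154 mm → contributes +1 364 670 mm⁴
  web: d = -24.03846 mm → contributes +2 706 151 mm⁴
Total I = 4 070 821 mm⁴.
Extreme fibre distance c = 69.03846 mm; S = I/c = 58964.53 mm³.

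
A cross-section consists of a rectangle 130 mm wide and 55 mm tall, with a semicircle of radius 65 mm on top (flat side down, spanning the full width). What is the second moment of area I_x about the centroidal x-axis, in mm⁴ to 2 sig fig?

Treat the section as a set of non-overlapping primitives; coordinates are from the bounding-box lower-left.
Rectangular body: 130 × 55, A = 7 150 mm², y = 27.5 mm, Ī = 1 802 396 mm⁴.
Semicircular cap: semicircle r = 65, A = 6 637 mm², y = 82.59 mm, Ī = 1 959 230 mm⁴.
Centroid: ȳ = ΣA·y / ΣA = 54.02 mm.
Transfer each piece to the centroidal x-axis using Ī + A·d² with d = y − 54.02:
  rectangular body: d = -26.52 mm → contributes +6 830 218 mm⁴
  semicircular cap: d = 28.57 mm → contributes +7 375 988 mm⁴
Total I = 14 206 206 mm⁴.

I_x ≈ 1.4 × 10⁷ mm⁴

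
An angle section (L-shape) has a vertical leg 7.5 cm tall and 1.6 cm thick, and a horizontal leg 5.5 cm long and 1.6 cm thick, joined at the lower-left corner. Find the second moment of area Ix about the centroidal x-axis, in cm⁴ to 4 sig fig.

Ix ≈ 93.31 cm⁴

Treat the section as a set of non-overlapping primitives; coordinates are from the bounding-box lower-left.
Vertical leg: 1.6 × 7.5, A = 12 cm², y = 3.75 cm, Ī = 56.25 cm⁴.
Horizontal leg (remainder): 3.9 × 1.6, A = 6.24 cm², y = 0.8 cm, Ī = 1.3312 cm⁴.
Centroid: ȳ = ΣA·y / ΣA = 2.74079 cm.
Transfer each piece to the centroidal x-axis using Ī + A·d² with d = y − 2.74079:
  vertical leg: d = 1.00921 cm → contributes +68.4721 cm⁴
  horizontal leg (remainder): d = -1.94079 cm → contributes +24.8352 cm⁴
Total I = 93.3073 cm⁴.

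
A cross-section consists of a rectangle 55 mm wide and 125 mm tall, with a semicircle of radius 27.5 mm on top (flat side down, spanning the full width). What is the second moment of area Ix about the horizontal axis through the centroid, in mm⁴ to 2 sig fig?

Ix ≈ 1.5 × 10⁷ mm⁴

Treat the section as a set of non-overlapping primitives; coordinates are from the bounding-box lower-left.
Rectangular body: 55 × 125, A = 6 875 mm², y = 62.5 mm, Ī = 8 951 823 mm⁴.
Semicircular cap: semicircle r = 27.5, A = 1 188 mm², y = 136.7 mm, Ī = 62 772 mm⁴.
Centroid: ȳ = ΣA·y / ΣA = 73.43 mm.
Transfer each piece to the horizontal axis through the centroid using Ī + A·d² with d = y − 73.43:
  rectangular body: d = -10.93 mm → contributes +9 772 801 mm⁴
  semicircular cap: d = 63.24 mm → contributes +4 814 144 mm⁴
Total I = 14 586 945 mm⁴.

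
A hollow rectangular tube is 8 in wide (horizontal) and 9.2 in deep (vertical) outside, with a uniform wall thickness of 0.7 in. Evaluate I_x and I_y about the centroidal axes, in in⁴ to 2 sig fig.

I_x ≈ 260 in⁴, I_y ≈ 210 in⁴

Break the section into simple shapes (no overlaps), measuring from the bottom-left corner of the bounding box.
Outer rectangle: 8 × 9.2, A = 73.6 in², y = 4.6 in, Ī = 519.1 in⁴.
Inner void (subtracted): 6.6 × 7.8, A = 51.48 in², y = 4.6 in, Ī = 261 in⁴.
By symmetry the centroid is at mid-height, ȳ = 4.6 in.
All pieces are centred on the centroidal x-axis, so I = ΣĪ (holes subtracted) = 258.1 in⁴.
Repeating about the centroidal y-axis gives I_y = 205.7 in⁴.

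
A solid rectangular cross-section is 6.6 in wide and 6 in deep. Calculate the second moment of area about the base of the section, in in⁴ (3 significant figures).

I_base ≈ 475 in⁴

The section: 6.6 × 6, A = 39.6 in², y = 3 in, Ī = 118.8 in⁴.
Transfer it to the base of the section using Ī + A·d² with d = y − 0:
  the section: d = 3 in → contributes +475.2 in⁴
Total I = 475.2 in⁴.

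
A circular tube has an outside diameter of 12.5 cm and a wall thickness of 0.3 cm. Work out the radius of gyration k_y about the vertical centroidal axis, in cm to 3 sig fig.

k_y ≈ 4.31 cm

Treat the section as a set of non-overlapping primitives; coordinates are from the bounding-box lower-left.
Outer circle: ⌀12.5, A = 122.72 cm², x = 6.25 cm, Ī = 1198.4 cm⁴.
Bore (subtracted): ⌀11.9, A = 111.22 cm², x = 6.25 cm, Ī = 984.37 cm⁴.
By symmetry the centroid is at mid-width, x̄ = 6.25 cm.
All pieces are centred on the vertical centroidal axis, so I = ΣĪ (holes subtracted) = 214.05 cm⁴.
Radius of gyration: k = √(I/A) = √(214.05 / 11.498) = 4.3147 cm.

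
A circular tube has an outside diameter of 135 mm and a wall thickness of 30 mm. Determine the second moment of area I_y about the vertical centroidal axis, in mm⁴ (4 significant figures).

I_y ≈ 1.475 × 10⁷ mm⁴

Split into non-overlapping primitives; take the origin at the lower-left of the bounding box.
Outer circle: ⌀135, A = 14313.9 mm², x = 67.5 mm, Ī = 16 304 406 mm⁴.
Bore (subtracted): ⌀75, A = 4417.86 mm², x = 67.5 mm, Ī = 1 553 156 mm⁴.
By symmetry the centroid is at mid-width, x̄ = 67.5 mm.
All pieces are centred on the vertical centroidal axis, so I = ΣĪ (holes subtracted) = 14 751 250 mm⁴.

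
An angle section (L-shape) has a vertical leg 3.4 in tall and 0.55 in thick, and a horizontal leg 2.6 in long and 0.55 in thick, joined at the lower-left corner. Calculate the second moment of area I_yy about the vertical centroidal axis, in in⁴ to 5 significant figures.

I_yy ≈ 1.6307 in⁴

Split into non-overlapping primitives; take the origin at the lower-left of the bounding box.
Vertical leg: 0.55 × 3.4, A = 1.87 in², x = 0.275 in, Ī = 0.04713958 in⁴.
Horizontal leg (remainder): 2.05 × 0.55, A = 1.1275 in², x = 1.575 in, Ī = 0.3948599 in⁴.
Centroid: x̄ = ΣA·x / ΣA = 0.7639908 in.
Transfer each piece to the vertical centroidal axis using Ī + A·d² with d = x − 0.7639908:
  vertical leg: d = -0.4889908 in → contributes +0.4942791 in⁴
  horizontal leg (remainder): d = 0.8110092 in → contributes +1.136457 in⁴
Total I = 1.630736 in⁴.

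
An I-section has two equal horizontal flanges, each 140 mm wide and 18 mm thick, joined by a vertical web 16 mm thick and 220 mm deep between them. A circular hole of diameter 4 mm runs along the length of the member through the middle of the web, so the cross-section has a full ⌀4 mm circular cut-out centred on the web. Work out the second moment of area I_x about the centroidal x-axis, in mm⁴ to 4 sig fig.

I_x ≈ 8.570 × 10⁷ mm⁴

Decompose the section into non-overlapping parts with the origin at the bottom-left of its bounding rectangle.
Bottom flange: 140 × 18, A = 2 520 mm², y = 9 mm, Ī = 68 040 mm⁴.
Web: 16 × 220, A = 3 520 mm², y = 128 mm, Ī = 14 197 333 mm⁴.
Top flange: 140 × 18, A = 2 520 mm², y = 247 mm, Ī = 68 040 mm⁴.
Hole (subtracted): ⌀4, A = 12.5664 mm², y = 128 mm, Ī = 12.5664 mm⁴.
By symmetry the centroid is at mid-height, ȳ = 128 mm.
Transfer each piece to the centroidal x-axis using Ī + A·d² with d = y − 128:
  bottom flange: d = -119 mm → contributes +35 753 760 mm⁴
  web: d = 0 mm → contributes +14 197 333 mm⁴
  top flange: d = 119 mm → contributes +35 753 760 mm⁴
  hole: d = 0 mm → contributes −12.5664 mm⁴
Total I = 85 704 841 mm⁴.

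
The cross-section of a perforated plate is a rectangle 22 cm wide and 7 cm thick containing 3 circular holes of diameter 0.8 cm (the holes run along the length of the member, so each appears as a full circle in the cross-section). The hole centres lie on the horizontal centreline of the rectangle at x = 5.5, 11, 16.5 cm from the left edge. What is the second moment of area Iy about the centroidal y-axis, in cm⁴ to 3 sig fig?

Treat the section as a set of non-overlapping primitives; coordinates are from the bounding-box lower-left.
Plate: 22 × 7, A = 154 cm², x = 11 cm, Ī = 6211.3 cm⁴.
Hole 1 (subtracted): ⌀0.8, A = 0.50265 cm², x = 5.5 cm, Ī = 0.020106 cm⁴.
Hole 2 (subtracted): ⌀0.8, A = 0.50265 cm², x = 11 cm, Ī = 0.020106 cm⁴.
Hole 3 (subtracted): ⌀0.8, A = 0.50265 cm², x = 16.5 cm, Ī = 0.020106 cm⁴.
By symmetry the centroid is at mid-width, x̄ = 11 cm.
Transfer each piece to the centroidal y-axis using Ī + A·d² with d = x − 11:
  plate: d = 0 cm → contributes +6211.3 cm⁴
  hole 1: d = -5.5 cm → contributes −15.225 cm⁴
  hole 2: d = 0 cm → contributes −0.020106 cm⁴
  hole 3: d = 5.5 cm → contributes −15.225 cm⁴
Total I = 6180.9 cm⁴.

Iy ≈ 6180 cm⁴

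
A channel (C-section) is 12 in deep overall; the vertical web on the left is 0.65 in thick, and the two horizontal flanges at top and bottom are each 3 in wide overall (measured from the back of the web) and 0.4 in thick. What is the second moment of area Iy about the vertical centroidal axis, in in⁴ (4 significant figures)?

Iy ≈ 4.548 in⁴

Decompose the section into non-overlapping parts with the origin at the bottom-left of its bounding rectangle.
Web: 0.65 × 12, A = 7.8 in², x = 0.325 in, Ī = 0.274625 in⁴.
Top flange (beyond web): 2.35 × 0.4, A = 0.94 in², x = 1.825 in, Ī = 0.432596 in⁴.
Bottom flange (beyond web): 2.35 × 0.4, A = 0.94 in², x = 1.825 in, Ī = 0.432596 in⁴.
Centroid: x̄ = ΣA·x / ΣA = 0.616322 in.
Transfer each piece to the vertical centroidal axis using Ī + A·d² with d = x − 0.616322:
  web: d = -0.291322 in → contributes +0.936601 in⁴
  top flange (beyond web): d = 1.20868 in → contributes +1.80584 in⁴
  bottom flange (beyond web): d = 1.20868 in → contributes +1.80584 in⁴
Total I = 4.54829 in⁴.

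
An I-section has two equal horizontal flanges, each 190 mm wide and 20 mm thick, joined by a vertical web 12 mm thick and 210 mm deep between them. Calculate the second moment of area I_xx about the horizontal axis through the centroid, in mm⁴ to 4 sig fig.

I_xx ≈ 1.100 × 10⁸ mm⁴

Split into non-overlapping primitives; take the origin at the lower-left of the bounding box.
Bottom flange: 190 × 20, A = 3 800 mm², y = 10 mm, Ī = 126 667 mm⁴.
Web: 12 × 210, A = 2 520 mm², y = 125 mm, Ī = 9 261 000 mm⁴.
Top flange: 190 × 20, A = 3 800 mm², y = 240 mm, Ī = 126 667 mm⁴.
By symmetry the centroid is at mid-height, ȳ = 125 mm.
Transfer each piece to the horizontal axis through the centroid using Ī + A·d² with d = y − 125:
  bottom flange: d = -115 mm → contributes +50 381 667 mm⁴
  web: d = 0 mm → contributes +9 261 000 mm⁴
  top flange: d = 115 mm → contributes +50 381 667 mm⁴
Total I = 110 024 333 mm⁴.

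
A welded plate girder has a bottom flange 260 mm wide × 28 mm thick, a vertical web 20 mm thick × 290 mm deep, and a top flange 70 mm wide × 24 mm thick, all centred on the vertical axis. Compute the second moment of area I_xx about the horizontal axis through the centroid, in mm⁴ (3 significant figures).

I_xx ≈ 2.13 × 10⁸ mm⁴

Break the section into simple shapes (no overlaps), measuring from the bottom-left corner of the bounding box.
Bottom plate: 260 × 28, A = 7 280 mm², y = 14 mm, Ī = 475 627 mm⁴.
Web plate: 20 × 290, A = 5 800 mm², y = 173 mm, Ī = 40 648 333 mm⁴.
Top plate: 70 × 24, A = 1 680 mm², y = 330 mm, Ī = 80 640 mm⁴.
Centroid: ȳ = ΣA·y / ΣA = 112.45 mm.
Transfer each piece to the horizontal axis through the centroid using Ī + A·d² with d = y − 112.45:
  bottom plate: d = -98.447 mm → contributes +71 032 238 mm⁴
  web plate: d = 60.553 mm → contributes +61 914 887 mm⁴
  top plate: d = 217.55 mm → contributes +79 593 764 mm⁴
Total I = 212 540 889 mm⁴.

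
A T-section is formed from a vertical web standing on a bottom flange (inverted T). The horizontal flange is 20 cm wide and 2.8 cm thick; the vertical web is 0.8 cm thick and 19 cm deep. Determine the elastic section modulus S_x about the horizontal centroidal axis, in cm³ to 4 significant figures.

S_x ≈ 105.9 cm³

Break the section into simple shapes (no overlaps), measuring from the bottom-left corner of the bounding box.
Flange: 20 × 2.8, A = 56 cm², y = 1.4 cm, Ī = 36.5867 cm⁴.
Web: 0.8 × 19, A = 15.2 cm², y = 12.3 cm, Ī = 457.267 cm⁴.
Centroid: ȳ = ΣA·y / ΣA = 3.72697 cm.
Transfer each piece to the horizontal centroidal axis using Ī + A·d² with d = y − 3.72697:
  flange: d = -2.32697 cm → contributes +339.814 cm⁴
  web: d = 8.57303 cm → contributes +1574.42 cm⁴
Total I = 1914.23 cm⁴.
Extreme fibre distance c = 18.073 cm; S = I/c = 105.917 cm³.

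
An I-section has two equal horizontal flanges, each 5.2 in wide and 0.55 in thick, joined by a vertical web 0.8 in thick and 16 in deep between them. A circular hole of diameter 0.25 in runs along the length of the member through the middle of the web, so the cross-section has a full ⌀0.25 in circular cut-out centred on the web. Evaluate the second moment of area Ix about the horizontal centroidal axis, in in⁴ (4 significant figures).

Decompose the section into non-overlapping parts with the origin at the bottom-left of its bounding rectangle.
Bottom flange: 5.2 × 0.55, A = 2.86 in², y = 0.275 in, Ī = 0.0720958 in⁴.
Web: 0.8 × 16, A = 12.8 in², y = 8.55 in, Ī = 273.067 in⁴.
Top flange: 5.2 × 0.55, A = 2.86 in², y = 16.825 in, Ī = 0.0720958 in⁴.
Hole (subtracted): ⌀0.25, A = 0.0490874 in², y = 8.55 in, Ī = 0.000191748 in⁴.
By symmetry the centroid is at mid-height, ȳ = 8.55 in.
Transfer each piece to the horizontal centroidal axis using Ī + A·d² with d = y − 8.55:
  bottom flange: d = -8.275 in → contributes +195.912 in⁴
  web: d = 0 in → contributes +273.067 in⁴
  top flange: d = 8.275 in → contributes +195.912 in⁴
  hole: d = 0 in → contributes −0.000191748 in⁴
Total I = 664.891 in⁴.

Ix ≈ 664.9 in⁴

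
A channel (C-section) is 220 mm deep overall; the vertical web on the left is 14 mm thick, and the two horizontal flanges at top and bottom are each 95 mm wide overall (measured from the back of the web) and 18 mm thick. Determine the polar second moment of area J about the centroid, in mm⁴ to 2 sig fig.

Treat the section as a set of non-overlapping primitives; coordinates are from the bounding-box lower-left.
Web: 14 × 220, A = 3 080 mm², y = 110 mm, Ī = 12 422 667 mm⁴.
Top flange (beyond web): 81 × 18, A = 1 458 mm², y = 211 mm, Ī = 39 366 mm⁴.
Bottom flange (beyond web): 81 × 18, A = 1 458 mm², y = 9 mm, Ī = 39 366 mm⁴.
By symmetry the centroid is at mid-height, ȳ = 110 mm.
Transfer each piece to the centroidal x-axis using Ī + A·d² with d = y − 110:
  web: d = 0 mm → contributes +12 422 667 mm⁴
  top flange (beyond web): d = 101 mm → contributes +14 912 424 mm⁴
  bottom flange (beyond web): d = -101 mm → contributes +14 912 424 mm⁴
Total I = 42 247 515 mm⁴.
For the y-axis: x̄ = 30.1 mm.
Repeating about the centroidal y-axis gives I_y = 5 024 218 mm⁴.
Polar second moment: J = I_x + I_y = 47 271 733 mm⁴.

J ≈ 4.7 × 10⁷ mm⁴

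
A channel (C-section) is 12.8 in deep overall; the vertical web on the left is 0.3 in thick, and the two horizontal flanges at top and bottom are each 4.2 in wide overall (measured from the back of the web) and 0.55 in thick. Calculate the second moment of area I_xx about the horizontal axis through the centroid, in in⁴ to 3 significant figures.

I_xx ≈ 213 in⁴

Treat the section as a set of non-overlapping primitives; coordinates are from the bounding-box lower-left.
Web: 0.3 × 12.8, A = 3.84 in², y = 6.4 in, Ī = 52.429 in⁴.
Top flange (beyond web): 3.9 × 0.55, A = 2.145 in², y = 12.525 in, Ī = 0.054072 in⁴.
Bottom flange (beyond web): 3.9 × 0.55, A = 2.145 in², y = 0.275 in, Ī = 0.054072 in⁴.
By symmetry the centroid is at mid-height, ȳ = 6.4 in.
Transfer each piece to the horizontal axis through the centroid using Ī + A·d² with d = y − 6.4:
  web: d = 0 in → contributes +52.429 in⁴
  top flange (beyond web): d = 6.125 in → contributes +80.525 in⁴
  bottom flange (beyond web): d = -6.125 in → contributes +80.525 in⁴
Total I = 213.48 in⁴.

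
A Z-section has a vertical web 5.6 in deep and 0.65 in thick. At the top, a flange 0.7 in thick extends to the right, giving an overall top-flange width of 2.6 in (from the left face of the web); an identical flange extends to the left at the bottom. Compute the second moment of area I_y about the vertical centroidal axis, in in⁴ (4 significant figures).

I_y ≈ 5.607 in⁴

Split into non-overlapping primitives; take the origin at the lower-left of the bounding box.
Web: 0.65 × 5.6, A = 3.64 in², x = 2.275 in, Ī = 0.128158 in⁴.
Top flange (beyond web): 1.95 × 0.7, A = 1.365 in², x = 3.575 in, Ī = 0.432534 in⁴.
Bottom flange (beyond web): 1.95 × 0.7, A = 1.365 in², x = 0.975 in, Ī = 0.432534 in⁴.
Centroid: x̄ = ΣA·x / ΣA = 2.275 in.
Transfer each piece to the vertical centroidal axis using Ī + A·d² with d = x − 2.275:
  web: d = 0 in → contributes +0.128158 in⁴
  top flange (beyond web): d = 1.3 in → contributes +2.73938 in⁴
  bottom flange (beyond web): d = -1.3 in → contributes +2.73938 in⁴
Total I = 5.60693 in⁴.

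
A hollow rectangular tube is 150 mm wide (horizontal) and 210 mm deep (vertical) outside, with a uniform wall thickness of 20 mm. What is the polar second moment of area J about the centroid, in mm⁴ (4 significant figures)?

Decompose the section into non-overlapping parts with the origin at the bottom-left of its bounding rectangle.
Outer rectangle: 150 × 210, A = 31 500 mm², y = 105 mm, Ī = 115 762 500 mm⁴.
Inner void (subtracted): 110 × 170, A = 18 700 mm², y = 105 mm, Ī = 45 035 833 mm⁴.
By symmetry the centroid is at mid-height, ȳ = 105 mm.
All pieces are centred on the centroidal x-axis, so I = ΣĪ (holes subtracted) = 70 726 667 mm⁴.
Repeating about the centroidal y-axis gives I_y = 40 206 667 mm⁴.
Polar second moment: J = I_x + I_y = 110 933 333 mm⁴.

J ≈ 1.109 × 10⁸ mm⁴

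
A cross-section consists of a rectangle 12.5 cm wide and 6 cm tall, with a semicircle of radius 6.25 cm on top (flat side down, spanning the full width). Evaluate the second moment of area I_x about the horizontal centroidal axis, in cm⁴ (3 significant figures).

Treat the section as a set of non-overlapping primitives; coordinates are from the bounding-box lower-left.
Rectangular body: 12.5 × 6, A = 75 cm², y = 3 cm, Ī = 225 cm⁴.
Semicircular cap: semicircle r = 6.25, A = 61.359 cm², y = 8.6526 cm, Ī = 167.48 cm⁴.
Centroid: ȳ = ΣA·y / ΣA = 5.5436 cm.
Transfer each piece to the horizontal centroidal axis using Ī + A·d² with d = y − 5.5436:
  rectangular body: d = -2.5436 cm → contributes +710.23 cm⁴
  semicircular cap: d = 3.109 cm → contributes +760.57 cm⁴
Total I = 1470.8 cm⁴.

I_x ≈ 1470 cm⁴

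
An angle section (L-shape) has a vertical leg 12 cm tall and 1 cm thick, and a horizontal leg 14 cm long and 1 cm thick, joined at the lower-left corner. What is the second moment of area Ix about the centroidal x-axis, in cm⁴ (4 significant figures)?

Ix ≈ 333.8 cm⁴

Split into non-overlapping primitives; take the origin at the lower-left of the bounding box.
Vertical leg: 1 × 12, A = 12 cm², y = 6 cm, Ī = 144 cm⁴.
Horizontal leg (remainder): 13 × 1, A = 13 cm², y = 0.5 cm, Ī = 1.08333 cm⁴.
Centroid: ȳ = ΣA·y / ΣA = 3.14 cm.
Transfer each piece to the centroidal x-axis using Ī + A·d² with d = y − 3.14:
  vertical leg: d = 2.86 cm → contributes +242.155 cm⁴
  horizontal leg (remainder): d = -2.64 cm → contributes +91.6881 cm⁴
Total I = 333.843 cm⁴.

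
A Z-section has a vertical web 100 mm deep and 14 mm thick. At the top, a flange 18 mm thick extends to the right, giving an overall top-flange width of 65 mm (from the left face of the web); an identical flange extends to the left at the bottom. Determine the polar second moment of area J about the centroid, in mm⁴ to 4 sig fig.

Treat the section as a set of non-overlapping primitives; coordinates are from the bounding-box lower-left.
Web: 14 × 100, A = 1 400 mm², y = 50 mm, Ī = 1 166 667 mm⁴.
Top flange (beyond web): 51 × 18, A = 918 mm², y = 91 mm, Ī = 24 786 mm⁴.
Bottom flange (beyond web): 51 × 18, A = 918 mm², y = 9 mm, Ī = 24 786 mm⁴.
Centroid: ȳ = ΣA·y / ΣA = 50 mm.
Transfer each piece to the centroidal x-axis using Ī + A·d² with d = y − 50:
  web: d = 0 mm → contributes +1 166 667 mm⁴
  top flange (beyond web): d = 41 mm → contributes +1 567 944 mm⁴
  bottom flange (beyond web): d = -41 mm → contributes +1 567 944 mm⁴
Total I = 4 302 555 mm⁴.
For the y-axis: x̄ = 58 mm.
Repeating about the centroidal y-axis gives I_y = 2 360 095 mm⁴.
Polar second moment: J = I_x + I_y = 6 662 649 mm⁴.

J ≈ 6.663 × 10⁶ mm⁴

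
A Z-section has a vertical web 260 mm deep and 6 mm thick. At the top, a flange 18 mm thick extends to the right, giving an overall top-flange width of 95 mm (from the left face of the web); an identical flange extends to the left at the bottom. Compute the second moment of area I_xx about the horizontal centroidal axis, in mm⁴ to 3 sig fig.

Decompose the section into non-overlapping parts with the origin at the bottom-left of its bounding rectangle.
Web: 6 × 260, A = 1 560 mm², y = 130 mm, Ī = 8 788 000 mm⁴.
Top flange (beyond web): 89 × 18, A = 1 602 mm², y = 251 mm, Ī = 43 254 mm⁴.
Bottom flange (beyond web): 89 × 18, A = 1 602 mm², y = 9 mm, Ī = 43 254 mm⁴.
Centroid: ȳ = ΣA·y / ΣA = 130 mm.
Transfer each piece to the horizontal centroidal axis using Ī + A·d² with d = y − 130:
  web: d = 0 mm → contributes +8 788 000 mm⁴
  top flange (beyond web): d = 121 mm → contributes +23 498 136 mm⁴
  bottom flange (beyond web): d = -121 mm → contributes +23 498 136 mm⁴
Total I = 55 784 272 mm⁴.

I_xx ≈ 5.58 × 10⁷ mm⁴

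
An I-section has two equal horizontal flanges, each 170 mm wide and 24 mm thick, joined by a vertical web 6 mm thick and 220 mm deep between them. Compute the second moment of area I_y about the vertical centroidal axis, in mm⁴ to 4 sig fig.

I_y ≈ 1.966 × 10⁷ mm⁴

Break the section into simple shapes (no overlaps), measuring from the bottom-left corner of the bounding box.
Bottom flange: 170 × 24, A = 4 080 mm², x = 85 mm, Ī = 9 826 000 mm⁴.
Web: 6 × 220, A = 1 320 mm², x = 85 mm, Ī = 3 960 mm⁴.
Top flange: 170 × 24, A = 4 080 mm², x = 85 mm, Ī = 9 826 000 mm⁴.
By symmetry the centroid is at mid-width, x̄ = 85 mm.
All pieces are centred on the vertical centroidal axis, so I = ΣĪ = 19 655 960 mm⁴.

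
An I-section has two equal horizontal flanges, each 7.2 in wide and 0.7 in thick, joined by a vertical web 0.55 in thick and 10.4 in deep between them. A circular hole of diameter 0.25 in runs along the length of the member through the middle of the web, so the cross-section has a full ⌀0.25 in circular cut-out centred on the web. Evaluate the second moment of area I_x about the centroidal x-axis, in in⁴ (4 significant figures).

Decompose the section into non-overlapping parts with the origin at the bottom-left of its bounding rectangle.
Bottom flange: 7.2 × 0.7, A = 5.04 in², y = 0.35 in, Ī = 0.2058 in⁴.
Web: 0.55 × 10.4, A = 5.72 in², y = 5.9 in, Ī = 51.5563 in⁴.
Top flange: 7.2 × 0.7, A = 5.04 in², y = 11.45 in, Ī = 0.2058 in⁴.
Hole (subtracted): ⌀0.25, A = 0.0490874 in², y = 5.9 in, Ī = 0.000191748 in⁴.
By symmetry the centroid is at mid-height, ȳ = 5.9 in.
Transfer each piece to the centroidal x-axis using Ī + A·d² with d = y − 5.9:
  bottom flange: d = -5.55 in → contributes +155.45 in⁴
  web: d = 0 in → contributes +51.5563 in⁴
  top flange: d = 5.55 in → contributes +155.45 in⁴
  hole: d = 0 in → contributes −0.000191748 in⁴
Total I = 362.457 in⁴.

I_x ≈ 362.5 in⁴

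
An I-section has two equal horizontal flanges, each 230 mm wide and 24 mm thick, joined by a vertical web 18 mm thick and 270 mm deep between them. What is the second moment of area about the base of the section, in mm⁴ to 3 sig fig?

Split into non-overlapping primitives; take the origin at the lower-left of the bounding box.
Bottom flange: 230 × 24, A = 5 520 mm², y = 12 mm, Ī = 264 960 mm⁴.
Web: 18 × 270, A = 4 860 mm², y = 159 mm, Ī = 29 524 500 mm⁴.
Top flange: 230 × 24, A = 5 520 mm², y = 306 mm, Ī = 264 960 mm⁴.
Transfer each piece to the base of the section using Ī + A·d² with d = y − 0:
  bottom flange: d = 12 mm → contributes +1 059 840 mm⁴
  web: d = 159 mm → contributes +152 390 160 mm⁴
  top flange: d = 306 mm → contributes +517 135 680 mm⁴
Total I = 670 585 680 mm⁴.

I_base ≈ 6.71 × 10⁸ mm⁴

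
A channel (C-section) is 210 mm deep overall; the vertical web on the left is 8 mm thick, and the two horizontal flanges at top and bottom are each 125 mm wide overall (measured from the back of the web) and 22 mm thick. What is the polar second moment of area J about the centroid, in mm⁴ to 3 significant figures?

J ≈ 6.27 × 10⁷ mm⁴

Decompose the section into non-overlapping parts with the origin at the bottom-left of its bounding rectangle.
Web: 8 × 210, A = 1 680 mm², y = 105 mm, Ī = 6 174 000 mm⁴.
Top flange (beyond web): 117 × 22, A = 2 574 mm², y = 199 mm, Ī = 103 818 mm⁴.
Bottom flange (beyond web): 117 × 22, A = 2 574 mm², y = 11 mm, Ī = 103 818 mm⁴.
By symmetry the centroid is at mid-height, ȳ = 105 mm.
Transfer each piece to the centroidal x-axis using Ī + A·d² with d = y − 105:
  web: d = 0 mm → contributes +6 174 000 mm⁴
  top flange (beyond web): d = 94 mm → contributes +22 847 682 mm⁴
  bottom flange (beyond web): d = -94 mm → contributes +22 847 682 mm⁴
Total I = 51 869 364 mm⁴.
For the y-axis: x̄ = 51.122 mm.
Repeating about the centroidal y-axis gives I_y = 10 829 366 mm⁴.
Polar second moment: J = I_x + I_y = 62 698 730 mm⁴.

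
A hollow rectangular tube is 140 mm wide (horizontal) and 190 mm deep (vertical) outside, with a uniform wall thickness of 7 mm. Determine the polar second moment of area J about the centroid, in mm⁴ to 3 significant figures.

J ≈ 3.69 × 10⁷ mm⁴

Split into non-overlapping primitives; take the origin at the lower-left of the bounding box.
Outer rectangle: 140 × 190, A = 26 600 mm², y = 95 mm, Ī = 80 021 667 mm⁴.
Inner void (subtracted): 126 × 176, A = 22 176 mm², y = 95 mm, Ī = 57 243 648 mm⁴.
By symmetry the centroid is at mid-height, ȳ = 95 mm.
All pieces are centred on the centroidal x-axis, so I = ΣĪ (holes subtracted) = 22 778 019 mm⁴.
Repeating about the centroidal y-axis gives I_y = 14 107 819 mm⁴.
Polar second moment: J = I_x + I_y = 36 885 837 mm⁴.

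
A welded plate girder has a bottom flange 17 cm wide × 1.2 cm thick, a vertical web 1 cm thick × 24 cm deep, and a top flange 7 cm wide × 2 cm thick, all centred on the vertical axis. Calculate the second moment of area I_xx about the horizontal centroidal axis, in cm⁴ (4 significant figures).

I_xx ≈ 6667 cm⁴

Split into non-overlapping primitives; take the origin at the lower-left of the bounding box.
Bottom plate: 17 × 1.2, A = 20.4 cm², y = 0.6 cm, Ī = 2.448 cm⁴.
Web plate: 1 × 24, A = 24 cm², y = 13.2 cm, Ī = 1 152 cm⁴.
Top plate: 7 × 2, A = 14 cm², y = 26.2 cm, Ī = 4.66667 cm⁴.
Centroid: ȳ = ΣA·y / ΣA = 11.9151 cm.
Transfer each piece to the horizontal centroidal axis using Ī + A·d² with d = y − 11.9151:
  bottom plate: d = -11.3151 cm → contributes +2614.28 cm⁴
  web plate: d = 1.28493 cm → contributes +1191.63 cm⁴
  top plate: d = 14.2849 cm → contributes +2861.5 cm⁴
Total I = 6667.4 cm⁴.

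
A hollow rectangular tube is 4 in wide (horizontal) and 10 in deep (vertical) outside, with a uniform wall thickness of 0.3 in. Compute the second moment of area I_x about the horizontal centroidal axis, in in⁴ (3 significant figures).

Split into non-overlapping primitives; take the origin at the lower-left of the bounding box.
Outer rectangle: 4 × 10, A = 40 in², y = 5 in, Ī = 333.33 in⁴.
Inner void (subtracted): 3.4 × 9.4, A = 31.96 in², y = 5 in, Ī = 235.33 in⁴.
By symmetry the centroid is at mid-height, ȳ = 5 in.
All pieces are centred on the horizontal centroidal axis, so I = ΣĪ (holes subtracted) = 98.001 in⁴.

I_x ≈ 98.0 in⁴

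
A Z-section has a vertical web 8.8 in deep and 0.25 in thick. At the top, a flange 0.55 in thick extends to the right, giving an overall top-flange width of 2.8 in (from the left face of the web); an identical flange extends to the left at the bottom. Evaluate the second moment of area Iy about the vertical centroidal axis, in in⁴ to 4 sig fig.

Iy ≈ 7.029 in⁴

Treat the section as a set of non-overlapping primitives; coordinates are from the bounding-box lower-left.
Web: 0.25 × 8.8, A = 2.2 in², x = 2.675 in, Ī = 0.0114583 in⁴.
Top flange (beyond web): 2.55 × 0.55, A = 1.4025 in², x = 4.075 in, Ī = 0.75998 in⁴.
Bottom flange (beyond web): 2.55 × 0.55, A = 1.4025 in², x = 1.275 in, Ī = 0.75998 in⁴.
Centroid: x̄ = ΣA·x / ΣA = 2.675 in.
Transfer each piece to the vertical centroidal axis using Ī + A·d² with d = x − 2.675:
  web: d = 0 in → contributes +0.0114583 in⁴
  top flange (beyond web): d = 1.4 in → contributes +3.50888 in⁴
  bottom flange (beyond web): d = -1.4 in → contributes +3.50888 in⁴
Total I = 7.02922 in⁴.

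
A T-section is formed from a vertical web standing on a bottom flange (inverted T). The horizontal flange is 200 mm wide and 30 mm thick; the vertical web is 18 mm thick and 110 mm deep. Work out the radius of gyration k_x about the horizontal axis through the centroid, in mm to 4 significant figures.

Break the section into simple shapes (no overlaps), measuring from the bottom-left corner of the bounding box.
Flange: 200 × 30, A = 6 000 mm², y = 15 mm, Ī = 450 000 mm⁴.
Web: 18 × 110, A = 1 980 mm², y = 85 mm, Ī = 1 996 500 mm⁴.
Centroid: ȳ = ΣA·y / ΣA = 32.3684 mm.
Transfer each piece to the horizontal axis through the centroid using Ī + A·d² with d = y − 32.3684:
  flange: d = -17.3684 mm → contributes +2 259 972 mm⁴
  web: d = 52.6316 mm → contributes +7 481 265 mm⁴
Total I = 9 741 237 mm⁴.
Radius of gyration: k = √(I/A) = √(9 741 237 / 7 980) = 34.9386 mm.

k_x ≈ 34.94 mm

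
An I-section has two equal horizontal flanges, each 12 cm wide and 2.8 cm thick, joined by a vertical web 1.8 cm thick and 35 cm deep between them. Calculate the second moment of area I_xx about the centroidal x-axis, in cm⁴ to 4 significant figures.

Decompose the section into non-overlapping parts with the origin at the bottom-left of its bounding rectangle.
Bottom flange: 12 × 2.8, A = 33.6 cm², y = 1.4 cm, Ī = 21.952 cm⁴.
Web: 1.8 × 35, A = 63 cm², y = 20.3 cm, Ī = 6431.25 cm⁴.
Top flange: 12 × 2.8, A = 33.6 cm², y = 39.2 cm, Ī = 21.952 cm⁴.
By symmetry the centroid is at mid-height, ȳ = 20.3 cm.
Transfer each piece to the centroidal x-axis using Ī + A·d² with d = y − 20.3:
  bottom flange: d = -18.9 cm → contributes +12024.2 cm⁴
  web: d = 0 cm → contributes +6431.25 cm⁴
  top flange: d = 18.9 cm → contributes +12024.2 cm⁴
Total I = 30479.7 cm⁴.

I_xx ≈ 3.048 × 10⁴ cm⁴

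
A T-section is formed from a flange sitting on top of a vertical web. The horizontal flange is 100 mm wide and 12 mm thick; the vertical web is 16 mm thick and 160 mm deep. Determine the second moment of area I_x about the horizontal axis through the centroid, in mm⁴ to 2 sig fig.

I_x ≈ 1.2 × 10⁷ mm⁴

Break the section into simple shapes (no overlaps), measuring from the bottom-left corner of the bounding box.
Flange: 100 × 12, A = 1 200 mm², y = 166 mm, Ī = 14 400 mm⁴.
Web: 16 × 160, A = 2 560 mm², y = 80 mm, Ī = 5 461 333 mm⁴.
Centroid: ȳ = ΣA·y / ΣA = 107.4 mm.
Transfer each piece to the horizontal axis through the centroid using Ī + A·d² with d = y − 107.4:
  flange: d = 58.55 mm → contributes +4 128 571 mm⁴
  web: d = -27.45 mm → contributes +7 389 851 mm⁴
Total I = 11 518 423 mm⁴.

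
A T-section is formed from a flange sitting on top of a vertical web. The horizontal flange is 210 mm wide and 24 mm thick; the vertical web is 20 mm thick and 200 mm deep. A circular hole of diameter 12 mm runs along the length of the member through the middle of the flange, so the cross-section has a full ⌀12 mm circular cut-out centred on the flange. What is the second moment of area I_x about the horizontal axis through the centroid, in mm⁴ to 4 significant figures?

I_x ≈ 4.127 × 10⁷ mm⁴

Split into non-overlapping primitives; take the origin at the lower-left of the bounding box.
Flange: 210 × 24, A = 5 040 mm², y = 212 mm, Ī = 241 920 mm⁴.
Web: 20 × 200, A = 4 000 mm², y = 100 mm, Ī = 13 333 333 mm⁴.
Hole (subtracted): ⌀12, A = 113.097 mm², y = 212 mm, Ī = 1017.88 mm⁴.
Centroid: ȳ = ΣA·y / ΣA = 161.815 mm.
Transfer each piece to the horizontal axis through the centroid using Ī + A·d² with d = y − 161.815:
  flange: d = 50.1854 mm → contributes +12 935 525 mm⁴
  web: d = -61.8146 mm → contributes +28 617 522 mm⁴
  hole: d = 50.1854 mm → contributes −285 862 mm⁴
Total I = 41 267 185 mm⁴.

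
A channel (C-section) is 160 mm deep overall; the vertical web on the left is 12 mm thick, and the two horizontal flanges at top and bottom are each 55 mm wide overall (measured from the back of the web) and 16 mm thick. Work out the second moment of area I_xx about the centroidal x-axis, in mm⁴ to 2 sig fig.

Decompose the section into non-overlapping parts with the origin at the bottom-left of its bounding rectangle.
Web: 12 × 160, A = 1 920 mm², y = 80 mm, Ī = 4 096 000 mm⁴.
Top flange (beyond web): 43 × 16, A = 688 mm², y = 152 mm, Ī = 14 677 mm⁴.
Bottom flange (beyond web): 43 × 16, A = 688 mm², y = 8 mm, Ī = 14 677 mm⁴.
By symmetry the centroid is at mid-height, ȳ = 80 mm.
Transfer each piece to the centroidal x-axis using Ī + A·d² with d = y − 80:
  web: d = 0 mm → contributes +4 096 000 mm⁴
  top flange (beyond web): d = 72 mm → contributes +3 581 269 mm⁴
  bottom flange (beyond web): d = -72 mm → contributes +3 581 269 mm⁴
Total I = 11 258 539 mm⁴.

I_xx ≈ 1.1 × 10⁷ mm⁴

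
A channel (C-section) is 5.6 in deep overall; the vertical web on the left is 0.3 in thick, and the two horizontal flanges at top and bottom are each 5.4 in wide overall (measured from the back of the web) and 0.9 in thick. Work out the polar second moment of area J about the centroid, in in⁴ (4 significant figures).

Treat the section as a set of non-overlapping primitives; coordinates are from the bounding-box lower-left.
Web: 0.3 × 5.6, A = 1.68 in², y = 2.8 in, Ī = 4.3904 in⁴.
Top flange (beyond web): 5.1 × 0.9, A = 4.59 in², y = 5.15 in, Ī = 0.309825 in⁴.
Bottom flange (beyond web): 5.1 × 0.9, A = 4.59 in², y = 0.45 in, Ī = 0.309825 in⁴.
By symmetry the centroid is at mid-height, ȳ = 2.8 in.
Transfer each piece to the centroidal x-axis using Ī + A·d² with d = y − 2.8:
  web: d = 0 in → contributes +4.3904 in⁴
  top flange (beyond web): d = 2.35 in → contributes +25.6581 in⁴
  bottom flange (beyond web): d = -2.35 in → contributes +25.6581 in⁴
Total I = 55.7066 in⁴.
For the y-axis: x̄ = 2.43232 in.
Repeating about the centroidal y-axis gives I_y = 30.2629 in⁴.
Polar second moment: J = I_x + I_y = 85.9695 in⁴.

J ≈ 85.97 in⁴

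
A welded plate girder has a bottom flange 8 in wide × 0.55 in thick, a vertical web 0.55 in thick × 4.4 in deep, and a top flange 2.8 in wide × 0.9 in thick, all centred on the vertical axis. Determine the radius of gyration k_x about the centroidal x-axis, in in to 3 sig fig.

k_x ≈ 2.24 in

Decompose the section into non-overlapping parts with the origin at the bottom-left of its bounding rectangle.
Bottom plate: 8 × 0.55, A = 4.4 in², y = 0.275 in, Ī = 0.11092 in⁴.
Web plate: 0.55 × 4.4, A = 2.42 in², y = 2.75 in, Ī = 3.9043 in⁴.
Top plate: 2.8 × 0.9, A = 2.52 in², y = 5.4 in, Ī = 0.1701 in⁴.
Centroid: ȳ = ΣA·y / ΣA = 2.299 in.
Transfer each piece to the centroidal x-axis using Ī + A·d² with d = y − 2.299:
  bottom plate: d = -2.024 in → contributes +18.136 in⁴
  web plate: d = 0.45096 in → contributes +4.3964 in⁴
  top plate: d = 3.101 in → contributes +24.402 in⁴
Total I = 46.935 in⁴.
Radius of gyration: k = √(I/A) = √(46.935 / 9.34) = 2.2417 in.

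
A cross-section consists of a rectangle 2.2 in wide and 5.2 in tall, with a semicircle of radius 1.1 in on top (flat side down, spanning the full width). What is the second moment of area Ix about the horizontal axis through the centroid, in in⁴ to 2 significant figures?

Ix ≈ 41 in⁴

Treat the section as a set of non-overlapping primitives; coordinates are from the bounding-box lower-left.
Rectangular body: 2.2 × 5.2, A = 11.44 in², y = 2.6 in, Ī = 25.78 in⁴.
Semicircular cap: semicircle r = 1.1, A = 1.901 in², y = 5.667 in, Ī = 0.1607 in⁴.
Centroid: ȳ = ΣA·y / ΣA = 3.037 in.
Transfer each piece to the horizontal axis through the centroid using Ī + A·d² with d = y − 3.037:
  rectangular body: d = -0.4369 in → contributes +27.96 in⁴
  semicircular cap: d = 2.63 in → contributes +13.31 in⁴
Total I = 41.27 in⁴.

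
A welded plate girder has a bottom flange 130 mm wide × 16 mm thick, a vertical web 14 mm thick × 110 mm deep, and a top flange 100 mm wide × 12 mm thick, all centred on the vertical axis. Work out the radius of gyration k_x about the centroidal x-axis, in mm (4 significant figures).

Split into non-overlapping primitives; take the origin at the lower-left of the bounding box.
Bottom plate: 130 × 16, A = 2 080 mm², y = 8 mm, Ī = 44373.3 mm⁴.
Web plate: 14 × 110, A = 1 540 mm², y = 71 mm, Ī = 1 552 833 mm⁴.
Top plate: 100 × 12, A = 1 200 mm², y = 132 mm, Ī = 14 400 mm⁴.
Centroid: ȳ = ΣA·y / ΣA = 59 mm.
Transfer each piece to the centroidal x-axis using Ī + A·d² with d = y − 59:
  bottom plate: d = -51 mm → contributes +5 454 453 mm⁴
  web plate: d = 12 mm → contributes +1 774 593 mm⁴
  top plate: d = 73 mm → contributes +6 409 200 mm⁴
Total I = 13 638 247 mm⁴.
Radius of gyration: k = √(I/A) = √(13 638 247 / 4 820) = 53.1932 mm.

k_x ≈ 53.19 mm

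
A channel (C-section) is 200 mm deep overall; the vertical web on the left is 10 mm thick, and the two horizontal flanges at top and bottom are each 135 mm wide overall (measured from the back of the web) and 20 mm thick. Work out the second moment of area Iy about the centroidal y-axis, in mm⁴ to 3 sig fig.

Iy ≈ 1.30 × 10⁷ mm⁴

Split into non-overlapping primitives; take the origin at the lower-left of the bounding box.
Web: 10 × 200, A = 2 000 mm², x = 5 mm, Ī = 16 667 mm⁴.
Top flange (beyond web): 125 × 20, A = 2 500 mm², x = 72.5 mm, Ī = 3 255 208 mm⁴.
Bottom flange (beyond web): 125 × 20, A = 2 500 mm², x = 72.5 mm, Ī = 3 255 208 mm⁴.
Centroid: x̄ = ΣA·x / ΣA = 53.214 mm.
Transfer each piece to the centroidal y-axis using Ī + A·d² with d = x − 53.214:
  web: d = -48.214 mm → contributes +4 665 901 mm⁴
  top flange (beyond web): d = 19.286 mm → contributes +4 185 055 mm⁴
  bottom flange (beyond web): d = 19.286 mm → contributes +4 185 055 mm⁴
Total I = 13 036 012 mm⁴.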